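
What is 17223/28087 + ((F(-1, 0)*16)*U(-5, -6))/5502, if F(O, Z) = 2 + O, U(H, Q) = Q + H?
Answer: 44908817/77267337 ≈ 0.58121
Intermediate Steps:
U(H, Q) = H + Q
17223/28087 + ((F(-1, 0)*16)*U(-5, -6))/5502 = 17223/28087 + (((2 - 1)*16)*(-5 - 6))/5502 = 17223*(1/28087) + ((1*16)*(-11))*(1/5502) = 17223/28087 + (16*(-11))*(1/5502) = 17223/28087 - 176*1/5502 = 17223/28087 - 88/2751 = 44908817/77267337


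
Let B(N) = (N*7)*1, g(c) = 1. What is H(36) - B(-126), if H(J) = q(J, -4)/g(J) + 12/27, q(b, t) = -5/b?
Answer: 31763/36 ≈ 882.31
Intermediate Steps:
B(N) = 7*N (B(N) = (7*N)*1 = 7*N)
H(J) = 4/9 - 5/J (H(J) = -5/J/1 + 12/27 = -5/J*1 + 12*(1/27) = -5/J + 4/9 = 4/9 - 5/J)
H(36) - B(-126) = (4/9 - 5/36) - 7*(-126) = (4/9 - 5*1/36) - 1*(-882) = (4/9 - 5/36) + 882 = 11/36 + 882 = 31763/36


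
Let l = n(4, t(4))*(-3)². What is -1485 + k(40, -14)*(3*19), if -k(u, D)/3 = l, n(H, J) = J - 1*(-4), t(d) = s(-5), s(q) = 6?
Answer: -16875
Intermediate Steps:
t(d) = 6
n(H, J) = 4 + J (n(H, J) = J + 4 = 4 + J)
l = 90 (l = (4 + 6)*(-3)² = 10*9 = 90)
k(u, D) = -270 (k(u, D) = -3*90 = -270)
-1485 + k(40, -14)*(3*19) = -1485 - 810*19 = -1485 - 270*57 = -1485 - 15390 = -16875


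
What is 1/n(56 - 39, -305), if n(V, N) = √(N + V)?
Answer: -I*√2/24 ≈ -0.058926*I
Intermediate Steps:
1/n(56 - 39, -305) = 1/(√(-305 + (56 - 39))) = 1/(√(-305 + 17)) = 1/(√(-288)) = 1/(12*I*√2) = -I*√2/24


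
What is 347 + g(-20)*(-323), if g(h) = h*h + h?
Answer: -122393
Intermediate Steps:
g(h) = h + h² (g(h) = h² + h = h + h²)
347 + g(-20)*(-323) = 347 - 20*(1 - 20)*(-323) = 347 - 20*(-19)*(-323) = 347 + 380*(-323) = 347 - 122740 = -122393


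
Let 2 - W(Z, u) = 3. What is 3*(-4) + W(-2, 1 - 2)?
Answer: -13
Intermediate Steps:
W(Z, u) = -1 (W(Z, u) = 2 - 1*3 = 2 - 3 = -1)
3*(-4) + W(-2, 1 - 2) = 3*(-4) - 1 = -12 - 1 = -13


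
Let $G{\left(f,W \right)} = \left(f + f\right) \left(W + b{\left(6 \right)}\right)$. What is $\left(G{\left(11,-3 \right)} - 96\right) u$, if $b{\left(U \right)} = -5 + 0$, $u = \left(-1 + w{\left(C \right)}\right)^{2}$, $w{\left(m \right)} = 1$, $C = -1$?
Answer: $0$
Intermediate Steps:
$u = 0$ ($u = \left(-1 + 1\right)^{2} = 0^{2} = 0$)
$b{\left(U \right)} = -5$
$G{\left(f,W \right)} = 2 f \left(-5 + W\right)$ ($G{\left(f,W \right)} = \left(f + f\right) \left(W - 5\right) = 2 f \left(-5 + W\right)$)
$\left(G{\left(11,-3 \right)} - 96\right) u = \left(2 \cdot 11 \left(-5 - 3\right) - 96\right) 0 = \left(2 \cdot 11 \left(-8\right) - 96\right) 0 = \left(-176 - 96\right) 0 = \left(-272\right) 0 = 0$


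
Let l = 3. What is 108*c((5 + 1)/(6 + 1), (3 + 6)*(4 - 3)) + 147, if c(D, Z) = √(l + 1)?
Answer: 363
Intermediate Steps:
c(D, Z) = 2 (c(D, Z) = √(3 + 1) = √4 = 2)
108*c((5 + 1)/(6 + 1), (3 + 6)*(4 - 3)) + 147 = 108*2 + 147 = 216 + 147 = 363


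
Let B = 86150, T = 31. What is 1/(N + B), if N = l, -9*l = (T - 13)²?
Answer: 1/86114 ≈ 1.1613e-5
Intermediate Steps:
l = -36 (l = -(31 - 13)²/9 = -⅑*18² = -⅑*324 = -36)
N = -36
1/(N + B) = 1/(-36 + 86150) = 1/86114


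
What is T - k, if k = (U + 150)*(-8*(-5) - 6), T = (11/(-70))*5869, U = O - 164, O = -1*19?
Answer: 13981/70 ≈ 199.73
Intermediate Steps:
O = -19
U = -183 (U = -19 - 164 = -183)
T = -64559/70 (T = (11*(-1/70))*5869 = -11/70*5869 = -64559/70 ≈ -922.27)
k = -1122 (k = (-183 + 150)*(-8*(-5) - 6) = -33*(40 - 6) = -33*34 = -1122)
T - k = -64559/70 - 1*(-1122) = -64559/70 + 1122 = 13981/70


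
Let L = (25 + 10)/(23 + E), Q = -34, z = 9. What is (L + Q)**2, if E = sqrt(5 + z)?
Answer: 11162967/10609 + 46774*sqrt(14)/10609 ≈ 1068.7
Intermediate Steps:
E = sqrt(14) (E = sqrt(5 + 9) = sqrt(14) ≈ 3.7417)
L = 35/(23 + sqrt(14)) (L = (25 + 10)/(23 + sqrt(14)) = 35/(23 + sqrt(14)) ≈ 1.3088)
(L + Q)**2 = ((161/103 - 7*sqrt(14)/103) - 34)**2 = (-3341/103 - 7*sqrt(14)/103)**2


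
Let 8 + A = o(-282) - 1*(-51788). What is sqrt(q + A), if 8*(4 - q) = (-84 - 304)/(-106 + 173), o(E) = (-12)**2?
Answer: 3*sqrt(103603574)/134 ≈ 227.88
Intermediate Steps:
o(E) = 144
q = 633/134 (q = 4 - (-84 - 304)/(8*(-106 + 173)) = 4 - (-388)/(8*67) = 4 - (-388)/536 = 4 - 1/8*(-388/67) = 4 + 97/134 = 633/134 ≈ 4.7239)
A = 51924 (A = -8 + (144 - 1*(-51788)) = -8 + (144 + 51788) = -8 + 51932 = 51924)
sqrt(q + A) = sqrt(633/134 + 51924) = sqrt(6958449/134) = 3*sqrt(103603574)/134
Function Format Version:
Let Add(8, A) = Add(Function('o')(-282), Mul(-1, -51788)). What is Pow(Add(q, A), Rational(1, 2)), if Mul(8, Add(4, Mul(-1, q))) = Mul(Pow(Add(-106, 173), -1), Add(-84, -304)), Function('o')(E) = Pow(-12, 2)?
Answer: Mul(Rational(3, 134), Pow(103603574, Rational(1, 2))) ≈ 227.88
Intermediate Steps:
Function('o')(E) = 144
q = Rational(633, 134) (q = Add(4, Mul(Rational(-1, 8), Mul(Pow(Add(-106, 173), -1), Add(-84, -304)))) = Add(4, Mul(Rational(-1, 8), Mul(Pow(67, -1), -388))) = Add(4, Mul(Rational(-1, 8), Mul(Rational(1, 67), -388))) = Add(4, Mul(Rational(-1, 8), Rational(-388, 67))) = Add(4, Rational(97, 134)) = Rational(633, 134) ≈ 4.7239)
A = 51924 (A = Add(-8, Add(144, Mul(-1, -51788))) = Add(-8, Add(144, 51788)) = Add(-8, 51932) = 51924)
Pow(Add(q, A), Rational(1, 2)) = Pow(Add(Rational(633, 134), 51924), Rational(1, 2)) = Pow(Rational(6958449, 134), Rational(1, 2)) = Mul(Rational(3, 134), Pow(103603574, Rational(1, 2)))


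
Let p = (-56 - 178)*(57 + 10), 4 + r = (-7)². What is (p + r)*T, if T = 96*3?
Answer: -4502304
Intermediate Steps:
r = 45 (r = -4 + (-7)² = -4 + 49 = 45)
T = 288
p = -15678 (p = -234*67 = -15678)
(p + r)*T = (-15678 + 45)*288 = -15633*288 = -4502304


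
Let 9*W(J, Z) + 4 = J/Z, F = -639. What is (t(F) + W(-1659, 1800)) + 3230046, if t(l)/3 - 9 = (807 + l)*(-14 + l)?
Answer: 15665186447/5400 ≈ 2.9010e+6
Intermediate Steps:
W(J, Z) = -4/9 + J/(9*Z) (W(J, Z) = -4/9 + (J/Z)/9 = -4/9 + J/(9*Z))
t(l) = 27 + 3*(-14 + l)*(807 + l) (t(l) = 27 + 3*((807 + l)*(-14 + l)) = 27 + 3*((-14 + l)*(807 + l)) = 27 + 3*(-14 + l)*(807 + l))
(t(F) + W(-1659, 1800)) + 3230046 = ((-33867 + 3*(-639)² + 2379*(-639)) + (⅑)*(-1659 - 4*1800)/1800) + 3230046 = ((-33867 + 3*408321 - 1520181) + (⅑)*(1/1800)*(-1659 - 7200)) + 3230046 = ((-33867 + 1224963 - 1520181) + (⅑)*(1/1800)*(-8859)) + 3230046 = (-329085 - 2953/5400) + 3230046 = -1777061953/5400 + 3230046 = 15665186447/5400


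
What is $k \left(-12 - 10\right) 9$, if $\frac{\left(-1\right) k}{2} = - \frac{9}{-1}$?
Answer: $3564$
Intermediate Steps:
$k = -18$ ($k = - 2 \left(- \frac{9}{-1}\right) = - 2 \left(\left(-9\right) \left(-1\right)\right) = \left(-2\right) 9 = -18$)
$k \left(-12 - 10\right) 9 = - 18 \left(-12 - 10\right) 9 = \left(-18\right) \left(-22\right) 9 = 396 \cdot 9 = 3564$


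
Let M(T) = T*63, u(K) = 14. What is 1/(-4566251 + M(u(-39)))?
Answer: -1/4565369 ≈ -2.1904e-7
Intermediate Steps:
M(T) = 63*T
1/(-4566251 + M(u(-39))) = 1/(-4566251 + 63*14) = 1/(-4566251 + 882) = 1/(-4565369) = -1/4565369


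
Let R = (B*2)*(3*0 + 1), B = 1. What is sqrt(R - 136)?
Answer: I*sqrt(134) ≈ 11.576*I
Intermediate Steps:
R = 2 (R = (1*2)*(3*0 + 1) = 2*(0 + 1) = 2*1 = 2)
sqrt(R - 136) = sqrt(2 - 136) = sqrt(-134) = I*sqrt(134)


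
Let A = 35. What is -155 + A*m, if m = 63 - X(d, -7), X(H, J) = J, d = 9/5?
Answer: 2295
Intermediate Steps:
d = 9/5 (d = 9*(1/5) = 9/5 ≈ 1.8000)
m = 70 (m = 63 - 1*(-7) = 63 + 7 = 70)
-155 + A*m = -155 + 35*70 = -155 + 2450 = 2295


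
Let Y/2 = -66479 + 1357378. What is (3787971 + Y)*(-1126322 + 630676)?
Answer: -3157150525774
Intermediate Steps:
Y = 2581798 (Y = 2*(-66479 + 1357378) = 2*1290899 = 2581798)
(3787971 + Y)*(-1126322 + 630676) = (3787971 + 2581798)*(-1126322 + 630676) = 6369769*(-495646) = -3157150525774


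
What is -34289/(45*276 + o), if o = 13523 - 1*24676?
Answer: -34289/1267 ≈ -27.063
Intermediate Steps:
o = -11153 (o = 13523 - 24676 = -11153)
-34289/(45*276 + o) = -34289/(45*276 - 11153) = -34289/(12420 - 11153) = -34289/1267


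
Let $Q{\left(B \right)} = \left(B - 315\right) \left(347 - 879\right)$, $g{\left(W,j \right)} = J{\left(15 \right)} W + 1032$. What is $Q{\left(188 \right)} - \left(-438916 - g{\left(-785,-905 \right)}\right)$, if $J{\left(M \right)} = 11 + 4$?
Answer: $495737$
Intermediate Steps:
$J{\left(M \right)} = 15$
$g{\left(W,j \right)} = 1032 + 15 W$ ($g{\left(W,j \right)} = 15 W + 1032 = 1032 + 15 W$)
$Q{\left(B \right)} = 167580 - 532 B$ ($Q{\left(B \right)} = \left(-315 + B\right) \left(-532\right) = 167580 - 532 B$)
$Q{\left(188 \right)} - \left(-438916 - g{\left(-785,-905 \right)}\right) = \left(167580 - 100016\right) + \left(\left(\left(1032 + 15 \left(-785\right)\right) + 1334043\right) - 895127\right) = \left(167580 - 100016\right) + \left(\left(\left(1032 - 11775\right) + 1334043\right) - 895127\right) = 67564 + \left(\left(-10743 + 1334043\right) - 895127\right) = 67564 + \left(1323300 - 895127\right) = 67564 + 428173 = 495737$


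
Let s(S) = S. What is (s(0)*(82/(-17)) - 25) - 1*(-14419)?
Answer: 14394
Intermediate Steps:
(s(0)*(82/(-17)) - 25) - 1*(-14419) = (0*(82/(-17)) - 25) - 1*(-14419) = (0*(82*(-1/17)) - 25) + 14419 = (0*(-82/17) - 25) + 14419 = (0 - 25) + 14419 = -25 + 14419 = 14394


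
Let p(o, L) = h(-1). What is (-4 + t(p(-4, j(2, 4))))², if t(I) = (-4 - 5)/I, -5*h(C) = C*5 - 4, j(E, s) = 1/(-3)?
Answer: 81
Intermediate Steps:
j(E, s) = -⅓
h(C) = ⅘ - C (h(C) = -(C*5 - 4)/5 = -(5*C - 4)/5 = -(-4 + 5*C)/5 = ⅘ - C)
p(o, L) = 9/5 (p(o, L) = ⅘ - 1*(-1) = ⅘ + 1 = 9/5)
t(I) = -9/I
(-4 + t(p(-4, j(2, 4))))² = (-4 - 9/9/5)² = (-4 - 9*5/9)² = (-4 - 5)² = (-9)² = 81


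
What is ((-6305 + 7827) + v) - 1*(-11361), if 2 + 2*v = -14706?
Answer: 5529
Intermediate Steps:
v = -7354 (v = -1 + (½)*(-14706) = -1 - 7353 = -7354)
((-6305 + 7827) + v) - 1*(-11361) = ((-6305 + 7827) - 7354) - 1*(-11361) = (1522 - 7354) + 11361 = -5832 + 11361 = 5529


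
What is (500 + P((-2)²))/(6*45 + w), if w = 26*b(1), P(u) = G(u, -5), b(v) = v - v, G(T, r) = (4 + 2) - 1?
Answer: 101/54 ≈ 1.8704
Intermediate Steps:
G(T, r) = 5 (G(T, r) = 6 - 1 = 5)
b(v) = 0
P(u) = 5
w = 0 (w = 26*0 = 0)
(500 + P((-2)²))/(6*45 + w) = (500 + 5)/(6*45 + 0) = 505/(270 + 0) = 505/270 = 505*(1/270) = 101/54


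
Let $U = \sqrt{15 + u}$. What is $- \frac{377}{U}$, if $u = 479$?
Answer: $- \frac{29 \sqrt{494}}{38} \approx -16.962$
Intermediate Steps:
$U = \sqrt{494}$ ($U = \sqrt{15 + 479} = \sqrt{494} \approx 22.226$)
$- \frac{377}{U} = - \frac{377}{\sqrt{494}} = - 377 \frac{\sqrt{494}}{494} = - \frac{29 \sqrt{494}}{38}$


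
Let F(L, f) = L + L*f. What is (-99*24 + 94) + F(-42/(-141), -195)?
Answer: -109970/47 ≈ -2339.8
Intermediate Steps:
(-99*24 + 94) + F(-42/(-141), -195) = (-99*24 + 94) + (-42/(-141))*(1 - 195) = (-2376 + 94) - 42*(-1/141)*(-194) = -2282 + (14/47)*(-194) = -2282 - 2716/47 = -109970/47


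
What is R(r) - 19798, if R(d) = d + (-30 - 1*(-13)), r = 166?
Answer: -19649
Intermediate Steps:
R(d) = -17 + d (R(d) = d + (-30 + 13) = d - 17 = -17 + d)
R(r) - 19798 = (-17 + 166) - 19798 = 149 - 19798 = -19649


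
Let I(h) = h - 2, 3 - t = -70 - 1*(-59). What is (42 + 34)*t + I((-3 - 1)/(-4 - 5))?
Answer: 9562/9 ≈ 1062.4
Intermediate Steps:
t = 14 (t = 3 - (-70 - 1*(-59)) = 3 - (-70 + 59) = 3 - 1*(-11) = 3 + 11 = 14)
I(h) = -2 + h
(42 + 34)*t + I((-3 - 1)/(-4 - 5)) = (42 + 34)*14 + (-2 + (-3 - 1)/(-4 - 5)) = 76*14 + (-2 - 4/(-9)) = 1064 + (-2 - 4*(-1/9)) = 1064 + (-2 + 4/9) = 1064 - 14/9 = 9562/9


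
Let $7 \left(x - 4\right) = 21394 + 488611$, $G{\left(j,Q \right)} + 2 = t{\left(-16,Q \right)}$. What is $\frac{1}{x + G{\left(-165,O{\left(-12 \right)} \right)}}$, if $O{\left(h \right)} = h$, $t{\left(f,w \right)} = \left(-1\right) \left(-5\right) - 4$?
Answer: $\frac{7}{510026} \approx 1.3725 \cdot 10^{-5}$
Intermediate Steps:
$t{\left(f,w \right)} = 1$ ($t{\left(f,w \right)} = 5 - 4 = 1$)
$G{\left(j,Q \right)} = -1$ ($G{\left(j,Q \right)} = -2 + 1 = -1$)
$x = \frac{510033}{7}$ ($x = 4 + \frac{21394 + 488611}{7} = 4 + \frac{1}{7} \cdot 510005 = 4 + \frac{510005}{7} = \frac{510033}{7} \approx 72862.0$)
$\frac{1}{x + G{\left(-165,O{\left(-12 \right)} \right)}} = \frac{1}{\frac{510033}{7} - 1} = \frac{1}{\frac{510026}{7}} = \frac{7}{510026}$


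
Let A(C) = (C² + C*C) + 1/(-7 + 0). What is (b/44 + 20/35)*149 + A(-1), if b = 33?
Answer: 795/4 ≈ 198.75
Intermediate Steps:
A(C) = -⅐ + 2*C² (A(C) = (C² + C²) + 1/(-7) = 2*C² - ⅐ = -⅐ + 2*C²)
(b/44 + 20/35)*149 + A(-1) = (33/44 + 20/35)*149 + (-⅐ + 2*(-1)²) = (33*(1/44) + 20*(1/35))*149 + (-⅐ + 2*1) = (¾ + 4/7)*149 + (-⅐ + 2) = (37/28)*149 + 13/7 = 5513/28 + 13/7 = 795/4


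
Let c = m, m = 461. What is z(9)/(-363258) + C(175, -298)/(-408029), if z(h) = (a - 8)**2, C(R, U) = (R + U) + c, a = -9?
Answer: -240701585/148219798482 ≈ -0.0016240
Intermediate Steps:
c = 461
C(R, U) = 461 + R + U (C(R, U) = (R + U) + 461 = 461 + R + U)
z(h) = 289 (z(h) = (-9 - 8)**2 = (-17)**2 = 289)
z(9)/(-363258) + C(175, -298)/(-408029) = 289/(-363258) + (461 + 175 - 298)/(-408029) = 289*(-1/363258) + 338*(-1/408029) = -289/363258 - 338/408029 = -240701585/148219798482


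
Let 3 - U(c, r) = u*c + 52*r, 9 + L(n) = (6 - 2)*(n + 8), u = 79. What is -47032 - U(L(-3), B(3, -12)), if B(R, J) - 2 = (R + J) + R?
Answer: -46374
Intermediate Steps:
L(n) = 23 + 4*n (L(n) = -9 + (6 - 2)*(n + 8) = -9 + 4*(8 + n) = -9 + (32 + 4*n) = 23 + 4*n)
B(R, J) = 2 + J + 2*R (B(R, J) = 2 + ((R + J) + R) = 2 + ((J + R) + R) = 2 + (J + 2*R) = 2 + J + 2*R)
U(c, r) = 3 - 79*c - 52*r (U(c, r) = 3 - (79*c + 52*r) = 3 - (52*r + 79*c) = 3 + (-79*c - 52*r) = 3 - 79*c - 52*r)
-47032 - U(L(-3), B(3, -12)) = -47032 - (3 - 79*(23 + 4*(-3)) - 52*(2 - 12 + 2*3)) = -47032 - (3 - 79*(23 - 12) - 52*(2 - 12 + 6)) = -47032 - (3 - 79*11 - 52*(-4)) = -47032 - (3 - 869 + 208) = -47032 - 1*(-658) = -47032 + 658 = -46374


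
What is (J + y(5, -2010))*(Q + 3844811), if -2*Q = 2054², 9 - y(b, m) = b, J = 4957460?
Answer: 8602950024792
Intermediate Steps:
y(b, m) = 9 - b
Q = -2109458 (Q = -½*2054² = -½*4218916 = -2109458)
(J + y(5, -2010))*(Q + 3844811) = (4957460 + (9 - 1*5))*(-2109458 + 3844811) = (4957460 + (9 - 5))*1735353 = (4957460 + 4)*1735353 = 4957464*1735353 = 8602950024792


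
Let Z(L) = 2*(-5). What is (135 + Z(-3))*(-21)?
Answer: -2625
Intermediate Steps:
Z(L) = -10
(135 + Z(-3))*(-21) = (135 - 10)*(-21) = 125*(-21) = -2625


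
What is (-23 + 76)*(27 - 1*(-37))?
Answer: 3392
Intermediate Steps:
(-23 + 76)*(27 - 1*(-37)) = 53*(27 + 37) = 53*64 = 3392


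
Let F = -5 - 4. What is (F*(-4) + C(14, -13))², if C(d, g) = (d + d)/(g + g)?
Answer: 206116/169 ≈ 1219.6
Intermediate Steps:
F = -9
C(d, g) = d/g (C(d, g) = (2*d)/((2*g)) = (2*d)*(1/(2*g)) = d/g)
(F*(-4) + C(14, -13))² = (-9*(-4) + 14/(-13))² = (36 + 14*(-1/13))² = (36 - 14/13)² = (454/13)² = 206116/169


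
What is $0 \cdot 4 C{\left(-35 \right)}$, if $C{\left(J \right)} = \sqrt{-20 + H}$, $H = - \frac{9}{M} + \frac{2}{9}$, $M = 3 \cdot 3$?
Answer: $0$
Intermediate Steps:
$M = 9$
$H = - \frac{7}{9}$ ($H = - \frac{9}{9} + \frac{2}{9} = \left(-9\right) \frac{1}{9} + 2 \cdot \frac{1}{9} = -1 + \frac{2}{9} = - \frac{7}{9} \approx -0.77778$)
$C{\left(J \right)} = \frac{i \sqrt{187}}{3}$ ($C{\left(J \right)} = \sqrt{-20 - \frac{7}{9}} = \sqrt{- \frac{187}{9}} = \frac{i \sqrt{187}}{3}$)
$0 \cdot 4 C{\left(-35 \right)} = 0 \cdot 4 \frac{i \sqrt{187}}{3} = 0 \frac{i \sqrt{187}}{3} = 0$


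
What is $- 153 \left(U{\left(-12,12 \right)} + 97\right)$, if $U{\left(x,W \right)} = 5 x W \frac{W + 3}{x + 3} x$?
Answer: $2188359$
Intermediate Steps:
$U{\left(x,W \right)} = \frac{5 W x^{2} \left(3 + W\right)}{3 + x}$ ($U{\left(x,W \right)} = 5 W x \frac{3 + W}{3 + x} x = \frac{5 W x \left(3 + W\right)}{3 + x} x = \frac{5 W x^{2} \left(3 + W\right)}{3 + x}$)
$- 153 \left(U{\left(-12,12 \right)} + 97\right) = - 153 \left(5 \cdot 12 \left(-12\right)^{2} \frac{1}{3 - 12} \left(3 + 12\right) + 97\right) = - 153 \left(5 \cdot 12 \cdot 144 \frac{1}{-9} \cdot 15 + 97\right) = - 153 \left(5 \cdot 12 \cdot 144 \left(- \frac{1}{9}\right) 15 + 97\right) = - 153 \left(-14400 + 97\right) = \left(-153\right) \left(-14303\right) = 2188359$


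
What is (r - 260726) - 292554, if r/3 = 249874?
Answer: 196342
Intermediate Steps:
r = 749622 (r = 3*249874 = 749622)
(r - 260726) - 292554 = (749622 - 260726) - 292554 = 488896 - 292554 = 196342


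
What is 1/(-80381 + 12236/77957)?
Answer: -4103/329802599 ≈ -1.2441e-5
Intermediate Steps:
1/(-80381 + 12236/77957) = 1/(-80381 + 12236*(1/77957)) = 1/(-80381 + 644/4103) = 1/(-329802599/4103) = -4103/329802599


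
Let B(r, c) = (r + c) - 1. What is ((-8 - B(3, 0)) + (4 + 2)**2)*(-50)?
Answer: -1300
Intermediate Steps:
B(r, c) = -1 + c + r (B(r, c) = (c + r) - 1 = -1 + c + r)
((-8 - B(3, 0)) + (4 + 2)**2)*(-50) = ((-8 - (-1 + 0 + 3)) + (4 + 2)**2)*(-50) = ((-8 - 1*2) + 6**2)*(-50) = ((-8 - 2) + 36)*(-50) = (-10 + 36)*(-50) = 26*(-50) = -1300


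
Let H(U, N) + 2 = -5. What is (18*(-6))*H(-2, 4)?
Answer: 756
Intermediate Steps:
H(U, N) = -7 (H(U, N) = -2 - 5 = -7)
(18*(-6))*H(-2, 4) = (18*(-6))*(-7) = -108*(-7) = 756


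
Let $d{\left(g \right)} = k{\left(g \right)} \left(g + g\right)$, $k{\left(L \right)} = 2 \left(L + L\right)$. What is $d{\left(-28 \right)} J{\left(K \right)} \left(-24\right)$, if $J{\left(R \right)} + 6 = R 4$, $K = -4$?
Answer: $3311616$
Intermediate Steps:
$k{\left(L \right)} = 4 L$ ($k{\left(L \right)} = 2 \cdot 2 L = 4 L$)
$d{\left(g \right)} = 8 g^{2}$ ($d{\left(g \right)} = 4 g \left(g + g\right) = 4 g 2 g = 8 g^{2}$)
$J{\left(R \right)} = -6 + 4 R$ ($J{\left(R \right)} = -6 + R 4 = -6 + 4 R$)
$d{\left(-28 \right)} J{\left(K \right)} \left(-24\right) = 8 \left(-28\right)^{2} \left(-6 + 4 \left(-4\right)\right) \left(-24\right) = 8 \cdot 784 \left(-6 - 16\right) \left(-24\right) = 6272 \left(\left(-22\right) \left(-24\right)\right) = 6272 \cdot 528 = 3311616$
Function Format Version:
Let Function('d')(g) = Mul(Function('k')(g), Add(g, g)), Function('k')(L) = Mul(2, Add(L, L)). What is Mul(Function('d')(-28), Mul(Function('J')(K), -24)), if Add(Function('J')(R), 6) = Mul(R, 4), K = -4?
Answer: 3311616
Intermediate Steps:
Function('k')(L) = Mul(4, L) (Function('k')(L) = Mul(2, Mul(2, L)) = Mul(4, L))
Function('d')(g) = Mul(8, Pow(g, 2)) (Function('d')(g) = Mul(Mul(4, g), Add(g, g)) = Mul(Mul(4, g), Mul(2, g)) = Mul(8, Pow(g, 2)))
Function('J')(R) = Add(-6, Mul(4, R)) (Function('J')(R) = Add(-6, Mul(R, 4)) = Add(-6, Mul(4, R)))
Mul(Function('d')(-28), Mul(Function('J')(K), -24)) = Mul(Mul(8, Pow(-28, 2)), Mul(Add(-6, Mul(4, -4)), -24)) = Mul(Mul(8, 784), Mul(Add(-6, -16), -24)) = Mul(6272, Mul(-22, -24)) = Mul(6272, 528) = 3311616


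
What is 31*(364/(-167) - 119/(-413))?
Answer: -577747/9853 ≈ -58.637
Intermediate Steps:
31*(364/(-167) - 119/(-413)) = 31*(364*(-1/167) - 119*(-1/413)) = 31*(-364/167 + 17/59) = 31*(-18637/9853) = -577747/9853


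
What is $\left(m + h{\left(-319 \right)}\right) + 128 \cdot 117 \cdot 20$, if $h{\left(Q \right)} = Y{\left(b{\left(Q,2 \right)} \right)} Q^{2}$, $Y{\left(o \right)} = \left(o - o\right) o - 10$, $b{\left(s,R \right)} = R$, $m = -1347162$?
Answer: $-2065252$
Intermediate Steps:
$Y{\left(o \right)} = -10$ ($Y{\left(o \right)} = 0 o - 10 = 0 - 10 = -10$)
$h{\left(Q \right)} = - 10 Q^{2}$
$\left(m + h{\left(-319 \right)}\right) + 128 \cdot 117 \cdot 20 = \left(-1347162 - 10 \left(-319\right)^{2}\right) + 128 \cdot 117 \cdot 20 = \left(-1347162 - 1017610\right) + 14976 \cdot 20 = \left(-1347162 - 1017610\right) + 299520 = -2364772 + 299520 = -2065252$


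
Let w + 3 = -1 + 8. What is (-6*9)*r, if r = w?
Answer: -216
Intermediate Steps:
w = 4 (w = -3 + (-1 + 8) = -3 + 7 = 4)
r = 4
(-6*9)*r = -6*9*4 = -54*4 = -216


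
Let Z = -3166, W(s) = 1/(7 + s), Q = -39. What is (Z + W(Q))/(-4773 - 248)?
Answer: 101313/160672 ≈ 0.63056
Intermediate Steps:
(Z + W(Q))/(-4773 - 248) = (-3166 + 1/(7 - 39))/(-4773 - 248) = (-3166 + 1/(-32))/(-5021) = (-3166 - 1/32)*(-1/5021) = -101313/32*(-1/5021) = 101313/160672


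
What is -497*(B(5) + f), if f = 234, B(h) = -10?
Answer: -111328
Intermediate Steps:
-497*(B(5) + f) = -497*(-10 + 234) = -497*224 = -111328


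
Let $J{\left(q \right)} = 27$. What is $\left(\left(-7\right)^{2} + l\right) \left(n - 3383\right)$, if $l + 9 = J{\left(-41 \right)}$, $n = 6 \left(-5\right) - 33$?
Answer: $-230882$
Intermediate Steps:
$n = -63$ ($n = -30 - 33 = -63$)
$l = 18$ ($l = -9 + 27 = 18$)
$\left(\left(-7\right)^{2} + l\right) \left(n - 3383\right) = \left(\left(-7\right)^{2} + 18\right) \left(-63 - 3383\right) = \left(49 + 18\right) \left(-63 - 3383\right) = 67 \left(-3446\right) = -230882$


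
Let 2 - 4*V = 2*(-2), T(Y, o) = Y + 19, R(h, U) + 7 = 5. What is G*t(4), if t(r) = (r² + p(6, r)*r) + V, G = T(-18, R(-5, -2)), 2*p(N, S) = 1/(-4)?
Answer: 17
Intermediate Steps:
R(h, U) = -2 (R(h, U) = -7 + 5 = -2)
p(N, S) = -⅛ (p(N, S) = (½)/(-4) = (½)*(-¼) = -⅛)
T(Y, o) = 19 + Y
G = 1 (G = 19 - 18 = 1)
V = 3/2 (V = ½ - (-2)/2 = ½ - ¼*(-4) = ½ + 1 = 3/2 ≈ 1.5000)
t(r) = 3/2 + r² - r/8 (t(r) = (r² - r/8) + 3/2 = 3/2 + r² - r/8)
G*t(4) = 1*(3/2 + 4² - ⅛*4) = 1*(3/2 + 16 - ½) = 1*17 = 17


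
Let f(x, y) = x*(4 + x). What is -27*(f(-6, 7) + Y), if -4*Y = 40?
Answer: -54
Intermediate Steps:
Y = -10 (Y = -¼*40 = -10)
-27*(f(-6, 7) + Y) = -27*(-6*(4 - 6) - 10) = -27*(-6*(-2) - 10) = -27*(12 - 10) = -27*2 = -54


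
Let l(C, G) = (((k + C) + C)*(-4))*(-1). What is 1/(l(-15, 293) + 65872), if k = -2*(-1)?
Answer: 1/65760 ≈ 1.5207e-5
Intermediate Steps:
k = 2
l(C, G) = 8 + 8*C (l(C, G) = (((2 + C) + C)*(-4))*(-1) = ((2 + 2*C)*(-4))*(-1) = (-8 - 8*C)*(-1) = 8 + 8*C)
1/(l(-15, 293) + 65872) = 1/((8 + 8*(-15)) + 65872) = 1/((8 - 120) + 65872) = 1/(-112 + 65872) = 1/65760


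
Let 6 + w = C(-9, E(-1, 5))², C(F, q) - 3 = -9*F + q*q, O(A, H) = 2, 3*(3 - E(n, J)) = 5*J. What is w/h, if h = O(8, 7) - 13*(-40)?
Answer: 511829/21141 ≈ 24.210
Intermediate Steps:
E(n, J) = 3 - 5*J/3
C(F, q) = 3 + q² - 9*F (C(F, q) = 3 + (-9*F + q*q) = 3 + (-9*F + q²) = 3 + (q² - 9*F) = 3 + q² - 9*F)
w = 1023658/81 (w = -6 + (3 + (3 - 5/3*5)² - 9*(-9))² = -6 + (3 + (3 - 25/3)² + 81)² = -6 + (3 + (-16/3)² + 81)² = -6 + (3 + 256/9 + 81)² = -6 + (1012/9)² = -6 + 1024144/81 = 1023658/81 ≈ 12638.)
h = 522 (h = 2 - 13*(-40) = 2 + 520 = 522)
w/h = (1023658/81)/522 = (1023658/81)*(1/522) = 511829/21141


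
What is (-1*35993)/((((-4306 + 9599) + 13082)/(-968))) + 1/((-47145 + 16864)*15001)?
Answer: 2260923083749367/1192393862625 ≈ 1896.1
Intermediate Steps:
(-1*35993)/((((-4306 + 9599) + 13082)/(-968))) + 1/((-47145 + 16864)*15001) = -35993*(-968/(5293 + 13082)) + (1/15001)/(-30281) = -35993/(18375*(-1/968)) - 1/30281*1/15001 = -35993/(-18375/968) - 1/454245281 = -35993*(-968/18375) - 1/454245281 = 34841224/18375 - 1/454245281 = 2260923083749367/1192393862625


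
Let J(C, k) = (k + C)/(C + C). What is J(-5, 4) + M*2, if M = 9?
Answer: 181/10 ≈ 18.100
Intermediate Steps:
J(C, k) = (C + k)/(2*C) (J(C, k) = (C + k)/((2*C)) = (C + k)*(1/(2*C)) = (C + k)/(2*C))
J(-5, 4) + M*2 = (½)*(-5 + 4)/(-5) + 9*2 = (½)*(-⅕)*(-1) + 18 = ⅒ + 18 = 181/10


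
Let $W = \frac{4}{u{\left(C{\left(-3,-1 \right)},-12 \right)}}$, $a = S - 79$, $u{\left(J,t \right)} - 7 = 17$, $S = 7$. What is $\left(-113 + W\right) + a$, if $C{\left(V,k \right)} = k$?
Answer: $- \frac{1109}{6} \approx -184.83$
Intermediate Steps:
$u{\left(J,t \right)} = 24$ ($u{\left(J,t \right)} = 7 + 17 = 24$)
$a = -72$ ($a = 7 - 79 = -72$)
$W = \frac{1}{6}$ ($W = \frac{4}{24} = 4 \cdot \frac{1}{24} = \frac{1}{6} \approx 0.16667$)
$\left(-113 + W\right) + a = \left(-113 + \frac{1}{6}\right) - 72 = - \frac{677}{6} - 72 = - \frac{1109}{6}$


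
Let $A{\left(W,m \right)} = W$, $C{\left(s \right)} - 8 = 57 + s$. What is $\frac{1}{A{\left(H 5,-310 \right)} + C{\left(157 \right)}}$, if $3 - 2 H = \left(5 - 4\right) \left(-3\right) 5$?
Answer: $\frac{1}{267} \approx 0.0037453$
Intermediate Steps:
$H = 9$ ($H = \frac{3}{2} - \frac{\left(5 - 4\right) \left(-3\right) 5}{2} = \frac{3}{2} - \frac{1 \left(-3\right) 5}{2} = \frac{3}{2} - \frac{\left(-3\right) 5}{2} = \frac{3}{2} - - \frac{15}{2} = \frac{3}{2} + \frac{15}{2} = 9$)
$C{\left(s \right)} = 65 + s$ ($C{\left(s \right)} = 8 + \left(57 + s\right) = 65 + s$)
$\frac{1}{A{\left(H 5,-310 \right)} + C{\left(157 \right)}} = \frac{1}{9 \cdot 5 + \left(65 + 157\right)} = \frac{1}{45 + 222} = \frac{1}{267}$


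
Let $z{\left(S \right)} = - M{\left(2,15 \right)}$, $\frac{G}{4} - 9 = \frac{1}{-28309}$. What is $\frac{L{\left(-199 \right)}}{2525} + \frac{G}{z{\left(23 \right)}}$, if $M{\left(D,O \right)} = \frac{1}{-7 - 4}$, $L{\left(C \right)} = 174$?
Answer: $\frac{28310983766}{71480225} \approx 396.07$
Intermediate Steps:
$M{\left(D,O \right)} = - \frac{1}{11}$ ($M{\left(D,O \right)} = \frac{1}{-11} = - \frac{1}{11}$)
$G = \frac{1019120}{28309}$ ($G = 36 + \frac{4}{-28309} = 36 + 4 \left(- \frac{1}{28309}\right) = 36 - \frac{4}{28309} = \frac{1019120}{28309} \approx 36.0$)
$z{\left(S \right)} = \frac{1}{11}$ ($z{\left(S \right)} = \left(-1\right) \left(- \frac{1}{11}\right) = \frac{1}{11}$)
$\frac{L{\left(-199 \right)}}{2525} + \frac{G}{z{\left(23 \right)}} = \frac{174}{2525} + \frac{1019120 \frac{1}{\frac{1}{11}}}{28309} = 174 \cdot \frac{1}{2525} + \frac{1019120}{28309} \cdot 11 = \frac{174}{2525} + \frac{11210320}{28309} = \frac{28310983766}{71480225}$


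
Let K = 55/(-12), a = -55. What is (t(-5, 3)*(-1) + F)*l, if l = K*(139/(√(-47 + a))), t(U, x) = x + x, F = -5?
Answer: -84095*I*√102/1224 ≈ -693.89*I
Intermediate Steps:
K = -55/12 (K = 55*(-1/12) = -55/12 ≈ -4.5833)
t(U, x) = 2*x
l = 7645*I*√102/1224 (l = -7645/(12*(√(-47 - 55))) = -7645/(12*(√(-102))) = -7645/(12*(I*√102)) = -7645*(-I*√102/102)/12 = -(-7645)*I*√102/1224 = 7645*I*√102/1224 ≈ 63.081*I)
(t(-5, 3)*(-1) + F)*l = ((2*3)*(-1) - 5)*(7645*I*√102/1224) = (6*(-1) - 5)*(7645*I*√102/1224) = (-6 - 5)*(7645*I*√102/1224) = -84095*I*√102/1224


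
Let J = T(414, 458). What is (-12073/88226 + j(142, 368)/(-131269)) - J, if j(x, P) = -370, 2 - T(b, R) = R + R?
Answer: 10583791490699/11581338794 ≈ 913.87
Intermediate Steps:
T(b, R) = 2 - 2*R (T(b, R) = 2 - (R + R) = 2 - 2*R)
J = -914 (J = 2 - 2*458 = 2 - 916 = -914)
(-12073/88226 + j(142, 368)/(-131269)) - J = (-12073/88226 - 370/(-131269)) - 1*(-914) = (-12073*1/88226 - 370*(-1/131269)) + 914 = (-12073/88226 + 370/131269) + 914 = -1552167017/11581338794 + 914 = 10583791490699/11581338794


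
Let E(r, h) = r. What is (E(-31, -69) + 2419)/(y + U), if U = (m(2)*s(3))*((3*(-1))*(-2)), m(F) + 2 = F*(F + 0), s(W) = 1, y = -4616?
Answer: -597/1151 ≈ -0.51868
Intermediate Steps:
m(F) = -2 + F² (m(F) = -2 + F*(F + 0) = -2 + F*F = -2 + F²)
U = 12 (U = ((-2 + 2²)*1)*((3*(-1))*(-2)) = ((-2 + 4)*1)*(-3*(-2)) = (2*1)*6 = 2*6 = 12)
(E(-31, -69) + 2419)/(y + U) = (-31 + 2419)/(-4616 + 12) = 2388/(-4604) = 2388*(-1/4604) = -597/1151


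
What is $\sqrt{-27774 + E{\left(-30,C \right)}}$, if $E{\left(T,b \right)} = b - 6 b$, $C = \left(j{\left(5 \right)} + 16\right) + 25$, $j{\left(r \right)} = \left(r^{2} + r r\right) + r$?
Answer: $i \sqrt{28254} \approx 168.09 i$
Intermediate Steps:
$j{\left(r \right)} = r + 2 r^{2}$ ($j{\left(r \right)} = \left(r^{2} + r^{2}\right) + r = 2 r^{2} + r = r + 2 r^{2}$)
$C = 96$ ($C = \left(5 \left(1 + 2 \cdot 5\right) + 16\right) + 25 = \left(5 \left(1 + 10\right) + 16\right) + 25 = \left(5 \cdot 11 + 16\right) + 25 = \left(55 + 16\right) + 25 = 71 + 25 = 96$)
$E{\left(T,b \right)} = - 5 b$
$\sqrt{-27774 + E{\left(-30,C \right)}} = \sqrt{-27774 - 480} = \sqrt{-28254} = i \sqrt{28254}$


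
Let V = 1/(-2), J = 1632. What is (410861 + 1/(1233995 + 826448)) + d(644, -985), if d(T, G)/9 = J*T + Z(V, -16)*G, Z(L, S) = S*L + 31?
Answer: 19624067099715/2060443 ≈ 9.5242e+6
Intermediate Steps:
V = -½ ≈ -0.50000
Z(L, S) = 31 + L*S (Z(L, S) = L*S + 31 = 31 + L*S)
d(T, G) = 351*G + 14688*T (d(T, G) = 9*(1632*T + (31 - ½*(-16))*G) = 9*(1632*T + (31 + 8)*G) = 9*(1632*T + 39*G) = 9*(39*G + 1632*T) = 351*G + 14688*T)
(410861 + 1/(1233995 + 826448)) + d(644, -985) = (410861 + 1/(1233995 + 826448)) + (351*(-985) + 14688*644) = (410861 + 1/2060443) + (-345735 + 9459072) = (410861 + 1/2060443) + 9113337 = 846555671424/2060443 + 9113337 = 19624067099715/2060443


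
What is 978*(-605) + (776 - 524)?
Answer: -591438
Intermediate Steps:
978*(-605) + (776 - 524) = -591690 + 252 = -591438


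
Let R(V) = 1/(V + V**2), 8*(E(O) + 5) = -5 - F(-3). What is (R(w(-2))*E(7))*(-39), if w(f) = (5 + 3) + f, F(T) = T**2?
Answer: 351/56 ≈ 6.2679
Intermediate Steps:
E(O) = -27/4 (E(O) = -5 + (-5 - 1*(-3)**2)/8 = -5 + (-5 - 1*9)/8 = -5 + (-5 - 9)/8 = -5 + (1/8)*(-14) = -5 - 7/4 = -27/4)
w(f) = 8 + f
(R(w(-2))*E(7))*(-39) = ((1/((8 - 2)*(1 + (8 - 2))))*(-27/4))*(-39) = ((1/(6*(1 + 6)))*(-27/4))*(-39) = (((1/6)/7)*(-27/4))*(-39) = (((1/6)*(1/7))*(-27/4))*(-39) = ((1/42)*(-27/4))*(-39) = -9/56*(-39) = 351/56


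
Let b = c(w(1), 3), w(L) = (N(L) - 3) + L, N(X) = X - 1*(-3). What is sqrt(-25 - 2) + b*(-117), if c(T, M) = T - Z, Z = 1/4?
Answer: -819/4 + 3*I*sqrt(3) ≈ -204.75 + 5.1962*I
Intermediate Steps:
Z = 1/4 ≈ 0.25000
N(X) = 3 + X (N(X) = X + 3 = 3 + X)
w(L) = 2*L (w(L) = ((3 + L) - 3) + L = L + L = 2*L)
c(T, M) = -1/4 + T (c(T, M) = T - 1*1/4 = T - 1/4 = -1/4 + T)
b = 7/4 (b = -1/4 + 2*1 = -1/4 + 2 = 7/4 ≈ 1.7500)
sqrt(-25 - 2) + b*(-117) = sqrt(-25 - 2) + (7/4)*(-117) = sqrt(-27) - 819/4 = 3*I*sqrt(3) - 819/4 = -819/4 + 3*I*sqrt(3)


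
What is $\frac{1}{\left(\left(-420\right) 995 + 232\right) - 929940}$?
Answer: $- \frac{1}{1347608} \approx -7.4206 \cdot 10^{-7}$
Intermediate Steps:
$\frac{1}{\left(\left(-420\right) 995 + 232\right) - 929940} = \frac{1}{\left(-417900 + 232\right) - 929940} = \frac{1}{-417668 - 929940} = \frac{1}{-1347608} = - \frac{1}{1347608}$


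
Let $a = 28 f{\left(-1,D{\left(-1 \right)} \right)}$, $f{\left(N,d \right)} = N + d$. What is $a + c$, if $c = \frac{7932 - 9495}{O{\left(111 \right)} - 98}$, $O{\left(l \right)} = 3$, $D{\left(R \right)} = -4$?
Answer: $- \frac{11737}{95} \approx -123.55$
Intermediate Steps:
$c = \frac{1563}{95}$ ($c = \frac{7932 - 9495}{3 - 98} = - \frac{1563}{3 - 98} = - \frac{1563}{-95} = \left(-1563\right) \left(- \frac{1}{95}\right) = \frac{1563}{95} \approx 16.453$)
$a = -140$ ($a = 28 \left(-1 - 4\right) = 28 \left(-5\right) = -140$)
$a + c = -140 + \frac{1563}{95} = - \frac{11737}{95}$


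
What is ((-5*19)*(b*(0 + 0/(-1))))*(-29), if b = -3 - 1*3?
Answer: 0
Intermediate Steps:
b = -6 (b = -3 - 3 = -6)
((-5*19)*(b*(0 + 0/(-1))))*(-29) = ((-5*19)*(-6*(0 + 0/(-1))))*(-29) = -(-570)*(0 + 0*(-1))*(-29) = -(-570)*(0 + 0)*(-29) = -(-570)*0*(-29) = -95*0*(-29) = 0*(-29) = 0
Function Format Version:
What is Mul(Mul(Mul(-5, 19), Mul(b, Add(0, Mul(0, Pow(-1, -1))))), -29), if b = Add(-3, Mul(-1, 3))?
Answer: 0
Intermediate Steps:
b = -6 (b = Add(-3, -3) = -6)
Mul(Mul(Mul(-5, 19), Mul(b, Add(0, Mul(0, Pow(-1, -1))))), -29) = Mul(Mul(Mul(-5, 19), Mul(-6, Add(0, Mul(0, Pow(-1, -1))))), -29) = Mul(Mul(-95, Mul(-6, Add(0, Mul(0, -1)))), -29) = Mul(Mul(-95, Mul(-6, Add(0, 0))), -29) = Mul(Mul(-95, Mul(-6, 0)), -29) = Mul(Mul(-95, 0), -29) = Mul(0, -29) = 0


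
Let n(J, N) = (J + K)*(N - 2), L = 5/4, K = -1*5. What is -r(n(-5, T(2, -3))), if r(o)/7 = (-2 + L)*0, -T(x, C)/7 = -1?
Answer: 0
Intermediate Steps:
K = -5
L = 5/4 (L = 5*(¼) = 5/4 ≈ 1.2500)
T(x, C) = 7 (T(x, C) = -7*(-1) = 7)
n(J, N) = (-5 + J)*(-2 + N) (n(J, N) = (J - 5)*(N - 2) = (-5 + J)*(-2 + N))
r(o) = 0 (r(o) = 7*((-2 + 5/4)*0) = 7*(-¾*0) = 7*0 = 0)
-r(n(-5, T(2, -3))) = -1*0 = 0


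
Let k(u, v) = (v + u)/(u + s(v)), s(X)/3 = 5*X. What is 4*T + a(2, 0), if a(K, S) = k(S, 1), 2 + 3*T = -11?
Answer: -259/15 ≈ -17.267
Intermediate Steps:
s(X) = 15*X (s(X) = 3*(5*X) = 15*X)
T = -13/3 (T = -2/3 + (1/3)*(-11) = -2/3 - 11/3 = -13/3 ≈ -4.3333)
k(u, v) = (u + v)/(u + 15*v) (k(u, v) = (v + u)/(u + 15*v) = (u + v)/(u + 15*v))
a(K, S) = (1 + S)/(15 + S) (a(K, S) = (S + 1)/(S + 15*1) = (1 + S)/(S + 15) = (1 + S)/(15 + S))
4*T + a(2, 0) = 4*(-13/3) + (1 + 0)/(15 + 0) = -52/3 + 1/15 = -259/15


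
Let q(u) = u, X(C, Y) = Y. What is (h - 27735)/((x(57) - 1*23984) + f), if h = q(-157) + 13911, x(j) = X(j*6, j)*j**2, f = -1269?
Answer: -1271/14540 ≈ -0.087414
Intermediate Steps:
x(j) = j**3 (x(j) = j*j**2 = j**3)
h = 13754 (h = -157 + 13911 = 13754)
(h - 27735)/((x(57) - 1*23984) + f) = (13754 - 27735)/((57**3 - 1*23984) - 1269) = -13981/((185193 - 23984) - 1269) = -13981/(161209 - 1269) = -13981/159940 = -13981*1/159940 = -1271/14540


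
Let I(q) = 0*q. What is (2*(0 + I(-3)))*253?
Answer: 0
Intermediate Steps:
I(q) = 0
(2*(0 + I(-3)))*253 = (2*(0 + 0))*253 = (2*0)*253 = 0*253 = 0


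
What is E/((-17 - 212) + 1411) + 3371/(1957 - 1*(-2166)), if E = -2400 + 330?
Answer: -758348/812231 ≈ -0.93366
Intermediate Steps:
E = -2070
E/((-17 - 212) + 1411) + 3371/(1957 - 1*(-2166)) = -2070/((-17 - 212) + 1411) + 3371/(1957 - 1*(-2166)) = -2070/(-229 + 1411) + 3371/(1957 + 2166) = -2070/1182 + 3371/4123 = -2070*1/1182 + 3371*(1/4123) = -345/197 + 3371/4123 = -758348/812231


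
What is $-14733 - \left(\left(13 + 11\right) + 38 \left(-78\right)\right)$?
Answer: $-11793$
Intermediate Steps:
$-14733 - \left(\left(13 + 11\right) + 38 \left(-78\right)\right) = -14733 - \left(24 - 2964\right) = -14733 - -2940 = -14733 + 2940 = -11793$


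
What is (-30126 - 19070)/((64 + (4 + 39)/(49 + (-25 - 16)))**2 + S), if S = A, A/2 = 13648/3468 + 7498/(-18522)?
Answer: -8426854469376/825616563749 ≈ -10.207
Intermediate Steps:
A = 18898766/2676429 (A = 2*(13648/3468 + 7498/(-18522)) = 2*(13648*(1/3468) + 7498*(-1/18522)) = 2*(3412/867 - 3749/9261) = 2*(9449383/2676429) = 18898766/2676429 ≈ 7.0612)
S = 18898766/2676429 ≈ 7.0612
(-30126 - 19070)/((64 + (4 + 39)/(49 + (-25 - 16)))**2 + S) = (-30126 - 19070)/((64 + (4 + 39)/(49 + (-25 - 16)))**2 + 18898766/2676429) = -49196/((64 + 43/(49 - 41))**2 + 18898766/2676429) = -49196/((64 + 43/8)**2 + 18898766/2676429) = -49196/((555/8)**2 + 18898766/2676429) = -49196/(308025/64 + 18898766/2676429) = -49196/825616563749/171291456 = -49196*171291456/825616563749 = -8426854469376/825616563749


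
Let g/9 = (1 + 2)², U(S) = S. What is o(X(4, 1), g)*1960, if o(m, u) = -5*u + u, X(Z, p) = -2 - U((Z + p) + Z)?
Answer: -635040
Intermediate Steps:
g = 81 (g = 9*(1 + 2)² = 9*3² = 9*9 = 81)
X(Z, p) = -2 - p - 2*Z (X(Z, p) = -2 - ((Z + p) + Z) = -2 - (p + 2*Z) = -2 + (-p - 2*Z) = -2 - p - 2*Z)
o(m, u) = -4*u
o(X(4, 1), g)*1960 = -4*81*1960 = -324*1960 = -635040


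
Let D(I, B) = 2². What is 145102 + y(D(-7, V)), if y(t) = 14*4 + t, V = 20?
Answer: 145162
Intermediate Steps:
D(I, B) = 4
y(t) = 56 + t
145102 + y(D(-7, V)) = 145102 + (56 + 4) = 145102 + 60 = 145162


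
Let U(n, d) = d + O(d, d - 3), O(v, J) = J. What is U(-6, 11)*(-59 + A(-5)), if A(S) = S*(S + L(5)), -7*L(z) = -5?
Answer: -4997/7 ≈ -713.86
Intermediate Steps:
L(z) = 5/7 (L(z) = -⅐*(-5) = 5/7)
A(S) = S*(5/7 + S) (A(S) = S*(S + 5/7) = S*(5/7 + S))
U(n, d) = -3 + 2*d (U(n, d) = d + (d - 3) = d + (-3 + d) = -3 + 2*d)
U(-6, 11)*(-59 + A(-5)) = (-3 + 2*11)*(-59 + (⅐)*(-5)*(5 + 7*(-5))) = (-3 + 22)*(-59 + (⅐)*(-5)*(5 - 35)) = 19*(-59 + (⅐)*(-5)*(-30)) = 19*(-59 + 150/7) = 19*(-263/7) = -4997/7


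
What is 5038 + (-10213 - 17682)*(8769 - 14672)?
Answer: 164669223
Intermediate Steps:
5038 + (-10213 - 17682)*(8769 - 14672) = 5038 - 27895*(-5903) = 5038 + 164664185 = 164669223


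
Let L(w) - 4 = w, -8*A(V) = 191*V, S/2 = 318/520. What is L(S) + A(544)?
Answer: -1687761/130 ≈ -12983.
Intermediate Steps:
S = 159/130 (S = 2*(318/520) = 2*(318*(1/520)) = 2*(159/260) = 159/130 ≈ 1.2231)
A(V) = -191*V/8
L(w) = 4 + w
L(S) + A(544) = (4 + 159/130) - 191/8*544 = 679/130 - 12988 = -1687761/130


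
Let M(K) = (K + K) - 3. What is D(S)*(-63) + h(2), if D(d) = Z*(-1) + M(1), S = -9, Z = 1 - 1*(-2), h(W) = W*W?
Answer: 256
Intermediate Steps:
h(W) = W²
Z = 3 (Z = 1 + 2 = 3)
M(K) = -3 + 2*K (M(K) = 2*K - 3 = -3 + 2*K)
D(d) = -4 (D(d) = 3*(-1) + (-3 + 2*1) = -3 + (-3 + 2) = -3 - 1 = -4)
D(S)*(-63) + h(2) = -4*(-63) + 2² = 252 + 4 = 256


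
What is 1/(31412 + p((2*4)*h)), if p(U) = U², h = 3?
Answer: 1/31988 ≈ 3.1262e-5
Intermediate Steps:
1/(31412 + p((2*4)*h)) = 1/(31412 + ((2*4)*3)²) = 1/(31412 + (8*3)²) = 1/(31412 + 24²) = 1/(31412 + 576) = 1/31988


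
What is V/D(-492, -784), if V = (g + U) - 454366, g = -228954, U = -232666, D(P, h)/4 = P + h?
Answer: 457993/2552 ≈ 179.46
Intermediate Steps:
D(P, h) = 4*P + 4*h (D(P, h) = 4*(P + h) = 4*P + 4*h)
V = -915986 (V = (-228954 - 232666) - 454366 = -461620 - 454366 = -915986)
V/D(-492, -784) = -915986/(4*(-492) + 4*(-784)) = -915986/(-1968 - 3136) = -915986/(-5104) = -915986*(-1/5104) = 457993/2552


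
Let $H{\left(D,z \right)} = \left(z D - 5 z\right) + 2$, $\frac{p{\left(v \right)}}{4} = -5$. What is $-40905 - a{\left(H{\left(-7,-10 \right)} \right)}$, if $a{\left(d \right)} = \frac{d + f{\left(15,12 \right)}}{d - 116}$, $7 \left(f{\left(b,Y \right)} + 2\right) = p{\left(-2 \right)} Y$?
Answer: $- \frac{286435}{7} \approx -40919.0$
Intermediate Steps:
$p{\left(v \right)} = -20$ ($p{\left(v \right)} = 4 \left(-5\right) = -20$)
$H{\left(D,z \right)} = 2 - 5 z + D z$ ($H{\left(D,z \right)} = \left(D z - 5 z\right) + 2 = \left(- 5 z + D z\right) + 2 = 2 - 5 z + D z$)
$f{\left(b,Y \right)} = -2 - \frac{20 Y}{7}$ ($f{\left(b,Y \right)} = -2 + \frac{\left(-20\right) Y}{7} = -2 - \frac{20 Y}{7}$)
$a{\left(d \right)} = \frac{- \frac{254}{7} + d}{-116 + d}$ ($a{\left(d \right)} = \frac{d - \frac{254}{7}}{d - 116} = \frac{d - \frac{254}{7}}{-116 + d} = \frac{- \frac{254}{7} + d}{-116 + d}$)
$-40905 - a{\left(H{\left(-7,-10 \right)} \right)} = -40905 - \frac{- \frac{254}{7} - -122}{-116 - -122} = -40905 - \frac{- \frac{254}{7} + \left(2 + 50 + 70\right)}{-116 + \left(2 + 50 + 70\right)} = -40905 - \frac{- \frac{254}{7} + 122}{-116 + 122} = -40905 - \frac{1}{6} \cdot \frac{600}{7} = -40905 - \frac{100}{7} = - \frac{286435}{7}$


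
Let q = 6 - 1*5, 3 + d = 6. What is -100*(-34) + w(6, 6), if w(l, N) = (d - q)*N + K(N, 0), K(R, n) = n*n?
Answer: 3412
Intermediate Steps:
d = 3 (d = -3 + 6 = 3)
K(R, n) = n²
q = 1 (q = 6 - 5 = 1)
w(l, N) = 2*N (w(l, N) = (3 - 1*1)*N + 0² = (3 - 1)*N + 0 = 2*N + 0 = 2*N)
-100*(-34) + w(6, 6) = -100*(-34) + 2*6 = 3400 + 12 = 3412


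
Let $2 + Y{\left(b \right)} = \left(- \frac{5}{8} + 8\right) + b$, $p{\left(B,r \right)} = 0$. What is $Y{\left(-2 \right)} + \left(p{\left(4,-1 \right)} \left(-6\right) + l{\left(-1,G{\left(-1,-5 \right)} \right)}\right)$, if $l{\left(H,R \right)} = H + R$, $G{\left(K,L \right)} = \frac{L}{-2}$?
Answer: $\frac{39}{8} \approx 4.875$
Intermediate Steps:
$G{\left(K,L \right)} = - \frac{L}{2}$ ($G{\left(K,L \right)} = L \left(- \frac{1}{2}\right) = - \frac{L}{2}$)
$Y{\left(b \right)} = \frac{43}{8} + b$ ($Y{\left(b \right)} = -2 + \left(\left(- \frac{5}{8} + 8\right) + b\right) = -2 + \left(\frac{59}{8} + b\right) = \frac{43}{8} + b$)
$Y{\left(-2 \right)} + \left(p{\left(4,-1 \right)} \left(-6\right) + l{\left(-1,G{\left(-1,-5 \right)} \right)}\right) = \left(\frac{43}{8} - 2\right) + \left(0 \left(-6\right) - - \frac{3}{2}\right) = \frac{27}{8} + \left(0 + \left(-1 + \frac{5}{2}\right)\right) = \frac{27}{8} + \left(0 + \frac{3}{2}\right) = \frac{27}{8} + \frac{3}{2} = \frac{39}{8}$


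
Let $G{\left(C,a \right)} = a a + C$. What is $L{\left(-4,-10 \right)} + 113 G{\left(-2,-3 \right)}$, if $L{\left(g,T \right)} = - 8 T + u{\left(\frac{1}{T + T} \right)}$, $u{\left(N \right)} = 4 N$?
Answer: $\frac{4354}{5} \approx 870.8$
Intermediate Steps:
$G{\left(C,a \right)} = C + a^{2}$ ($G{\left(C,a \right)} = a^{2} + C = C + a^{2}$)
$L{\left(g,T \right)} = - 8 T + \frac{2}{T}$ ($L{\left(g,T \right)} = - 8 T + \frac{4}{T + T} = - 8 T + \frac{4}{2 T} = - 8 T + 4 \frac{1}{2 T} = - 8 T + \frac{2}{T}$)
$L{\left(-4,-10 \right)} + 113 G{\left(-2,-3 \right)} = \left(\left(-8\right) \left(-10\right) + \frac{2}{-10}\right) + 113 \left(-2 + \left(-3\right)^{2}\right) = \left(80 + 2 \left(- \frac{1}{10}\right)\right) + 113 \left(-2 + 9\right) = \left(80 - \frac{1}{5}\right) + 113 \cdot 7 = \frac{399}{5} + 791 = \frac{4354}{5}$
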